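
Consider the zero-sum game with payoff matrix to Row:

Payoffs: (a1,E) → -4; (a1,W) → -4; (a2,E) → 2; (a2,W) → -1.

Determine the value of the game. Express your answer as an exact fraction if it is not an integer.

Row minima: a1 → -4, a2 → -1; maximin = -1.
Column maxima: E → 2, W → -1; minimax = -1.
Since maximin = minimax = -1, there is a saddle point and the value is -1.

-1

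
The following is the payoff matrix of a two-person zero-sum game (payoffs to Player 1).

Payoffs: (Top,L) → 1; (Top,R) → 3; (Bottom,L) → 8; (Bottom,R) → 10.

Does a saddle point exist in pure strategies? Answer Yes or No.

Row minima: Top → 1, Bottom → 8; maximin = 8.
Column maxima: L → 8, R → 10; minimax = 8.
maximin = minimax = 8, so a saddle point exists.

Yes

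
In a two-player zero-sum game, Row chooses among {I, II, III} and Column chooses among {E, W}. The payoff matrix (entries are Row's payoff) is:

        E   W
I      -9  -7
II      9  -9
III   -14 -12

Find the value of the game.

-36/5

Row minima: I → -9, II → -9, III → -14; maximin = -9.
Column maxima: E → 9, W → -7; minimax = -7.
-9 ≠ -7, so there is no saddle point; optimal play is mixed.
III is strictly dominated by I, so Row never plays it.
On the remaining 2×2 (I, II vs E, W):
Let Row play I with probability p. Expected payoff against E: (-9)p + 9(1−p) = −18p + 9; against W: (-7)p + (-9)(1−p) = 2p − 9.
Setting these equal: −18p + 9 = 2p − 9 ⇒ −20p = -18 ⇒ p = 9/10, and the value is (-18)·(9/10) + 9 = -36/5.
For Column: with q = P(E), equating I's and II's payoffs gives −2q − 7 = 18q − 9 ⇒ q = 1/10.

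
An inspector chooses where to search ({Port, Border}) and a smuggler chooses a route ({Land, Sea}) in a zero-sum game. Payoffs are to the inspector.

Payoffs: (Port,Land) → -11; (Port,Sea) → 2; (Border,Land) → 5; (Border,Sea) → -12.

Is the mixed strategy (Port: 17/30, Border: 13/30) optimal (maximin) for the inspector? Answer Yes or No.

Yes

Against Land this mix gives (17/30)·(-11) + (13/30)·5 = -61/15.
Against Sea this mix gives (17/30)·2 + (13/30)·(-12) = -61/15.
All of the smuggler's active replies (Land, Sea) yield -61/15, and no column does worse for the inspector. The mix makes the smuggler indifferent and guarantees -61/15, so it is optimal.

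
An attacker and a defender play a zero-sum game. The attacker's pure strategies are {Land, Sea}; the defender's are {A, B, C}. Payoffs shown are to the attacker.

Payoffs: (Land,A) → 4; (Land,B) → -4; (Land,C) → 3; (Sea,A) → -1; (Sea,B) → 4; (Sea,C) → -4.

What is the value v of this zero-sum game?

-4/15

Row minima: Land → -4, Sea → -4; maximin = -4.
Column maxima: A → 4, B → 4, C → 3; minimax = 3.
-4 ≠ 3, so there is no saddle point; optimal play is mixed.
A is strictly dominated by C (it gives the attacker strictly more in every row), so the defender never plays it.
On the remaining 2×2 (Land, Sea vs B, C):
Let the attacker play Land with probability p. Expected payoff against B: (-4)p + 4(1−p) = −8p + 4; against C: 3p + (-4)(1−p) = 7p − 4.
Setting these equal: −8p + 4 = 7p − 4 ⇒ −15p = -8 ⇒ p = 8/15, and the value is (-8)·(8/15) + 4 = -4/15.
For the defender: with q = P(B), equating Land's and Sea's payoffs gives −7q + 3 = 8q − 4 ⇒ q = 7/15.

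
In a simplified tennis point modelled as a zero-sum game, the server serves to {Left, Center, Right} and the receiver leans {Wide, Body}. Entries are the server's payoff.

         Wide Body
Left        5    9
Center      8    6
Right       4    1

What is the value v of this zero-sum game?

Row minima: Left → 5, Center → 6, Right → 1; maximin = 6.
Column maxima: Wide → 8, Body → 9; minimax = 8.
6 ≠ 8, so there is no saddle point; optimal play is mixed.
Right is strictly dominated by Left, so the server never plays it.
On the remaining 2×2 (Left, Center vs Wide, Body):
Let the server play Left with probability p. Expected payoff against Wide: 5p + 8(1−p) = −3p + 8; against Body: 9p + 6(1−p) = 3p + 6.
Setting these equal: −3p + 8 = 3p + 6 ⇒ −6p = -2 ⇒ p = 1/3, and the value is (-3)·(1/3) + 8 = 7.
For the receiver: with q = P(Wide), equating Left's and Center's payoffs gives −4q + 9 = 2q + 6 ⇒ q = 1/2.

7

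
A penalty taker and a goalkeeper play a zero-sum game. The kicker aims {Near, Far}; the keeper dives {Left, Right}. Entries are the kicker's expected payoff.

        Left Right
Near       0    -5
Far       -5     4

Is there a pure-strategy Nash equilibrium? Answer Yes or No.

Row minima: Near → -5, Far → -5; maximin = -5.
Column maxima: Left → 0, Right → 4; minimax = 0.
-5 ≠ 0, so no pure-strategy equilibrium exists.

No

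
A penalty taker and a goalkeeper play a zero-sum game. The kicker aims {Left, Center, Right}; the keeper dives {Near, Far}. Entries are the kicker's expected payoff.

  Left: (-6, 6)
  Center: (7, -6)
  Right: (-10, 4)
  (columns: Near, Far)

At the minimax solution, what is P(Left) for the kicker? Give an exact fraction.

Row minima: Left → -6, Center → -6, Right → -10; maximin = -6.
Column maxima: Near → 7, Far → 6; minimax = 6.
-6 ≠ 6, so there is no saddle point; optimal play is mixed.
Right is strictly dominated by Left, so the kicker never plays it.
On the remaining 2×2 (Left, Center vs Near, Far):
Let the kicker play Left with probability p. Expected payoff against Near: (-6)p + 7(1−p) = −13p + 7; against Far: 6p + (-6)(1−p) = 12p − 6.
Setting these equal: −13p + 7 = 12p − 6 ⇒ −25p = -13 ⇒ p = 13/25, and the value is (-13)·(13/25) + 7 = 6/25.
For the keeper: with q = P(Near), equating Left's and Center's payoffs gives −12q + 6 = 13q − 6 ⇒ q = 12/25.

13/25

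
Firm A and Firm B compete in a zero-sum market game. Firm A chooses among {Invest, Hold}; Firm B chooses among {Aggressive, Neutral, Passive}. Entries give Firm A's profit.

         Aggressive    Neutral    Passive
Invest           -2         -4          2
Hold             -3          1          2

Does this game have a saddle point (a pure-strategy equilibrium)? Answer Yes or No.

No

Row minima: Invest → -4, Hold → -3; maximin = -3.
Column maxima: Aggressive → -2, Neutral → 1, Passive → 2; minimax = -2.
-3 ≠ -2, so no pure-strategy equilibrium exists.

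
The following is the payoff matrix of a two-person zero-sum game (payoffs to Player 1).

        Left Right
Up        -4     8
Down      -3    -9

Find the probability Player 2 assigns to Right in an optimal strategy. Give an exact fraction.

1/18

Row minima: Up → -4, Down → -9; maximin = -4.
Column maxima: Left → -3, Right → 8; minimax = -3.
-4 ≠ -3, so there is no saddle point; optimal play is mixed.
Let Player 1 play Up with probability p. Expected payoff against Left: (-4)p + (-3)(1−p) = −p − 3; against Right: 8p + (-9)(1−p) = 17p − 9.
Setting these equal: −p − 3 = 17p − 9 ⇒ −18p = -6 ⇒ p = 1/3, and the value is (-1)·(1/3) − 3 = -10/3.
For Player 2: with q = P(Left), equating Up's and Down's payoffs gives −12q + 8 = 6q − 9 ⇒ q = 17/18.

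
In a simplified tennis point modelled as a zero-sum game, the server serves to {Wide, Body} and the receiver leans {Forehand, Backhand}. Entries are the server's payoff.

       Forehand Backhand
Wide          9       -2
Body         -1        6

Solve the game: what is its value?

26/9

Row minima: Wide → -2, Body → -1; maximin = -1.
Column maxima: Forehand → 9, Backhand → 6; minimax = 6.
-1 ≠ 6, so there is no saddle point; optimal play is mixed.
Let the server play Wide with probability p. Expected payoff against Forehand: 9p + (-1)(1−p) = 10p − 1; against Backhand: (-2)p + 6(1−p) = −8p + 6.
Setting these equal: 10p − 1 = −8p + 6 ⇒ 18p = 7 ⇒ p = 7/18, and the value is (10)·(7/18) − 1 = 26/9.
For the receiver: with q = P(Forehand), equating Wide's and Body's payoffs gives 11q − 2 = −7q + 6 ⇒ q = 4/9.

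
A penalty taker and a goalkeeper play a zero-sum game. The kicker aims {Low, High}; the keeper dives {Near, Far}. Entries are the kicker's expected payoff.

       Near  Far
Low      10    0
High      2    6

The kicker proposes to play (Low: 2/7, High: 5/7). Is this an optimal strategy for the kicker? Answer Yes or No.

Against Near this mix gives (2/7)·10 + (5/7)·2 = 30/7.
Against Far this mix gives (2/7)·0 + (5/7)·6 = 30/7.
All of the keeper's active replies (Near, Far) yield 30/7, and no column does worse for the kicker. The mix makes the keeper indifferent and guarantees 30/7, so it is optimal.

Yes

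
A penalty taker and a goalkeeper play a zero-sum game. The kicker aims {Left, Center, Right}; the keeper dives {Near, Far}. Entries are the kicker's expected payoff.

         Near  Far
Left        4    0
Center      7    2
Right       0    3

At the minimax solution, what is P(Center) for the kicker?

3/8

Row minima: Left → 0, Center → 2, Right → 0; maximin = 2.
Column maxima: Near → 7, Far → 3; minimax = 3.
2 ≠ 3, so there is no saddle point; optimal play is mixed.
Left is strictly dominated by Center, so the kicker never plays it.
On the remaining 2×2 (Center, Right vs Near, Far):
Let the kicker play Center with probability p. Expected payoff against Near: 7p + 0(1−p) = 7p; against Far: 2p + 3(1−p) = −p + 3.
Setting these equal: 7p = −p + 3 ⇒ 8p = 3 ⇒ p = 3/8, and the value is (7)·(3/8) = 21/8.
For the keeper: with q = P(Near), equating Center's and Right's payoffs gives 5q + 2 = −3q + 3 ⇒ q = 1/8.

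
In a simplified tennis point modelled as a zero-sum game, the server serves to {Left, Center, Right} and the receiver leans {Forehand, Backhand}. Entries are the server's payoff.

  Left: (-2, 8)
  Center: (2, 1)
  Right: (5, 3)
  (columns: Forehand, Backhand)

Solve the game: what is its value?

23/6

Row minima: Left → -2, Center → 1, Right → 3; maximin = 3.
Column maxima: Forehand → 5, Backhand → 8; minimax = 5.
3 ≠ 5, so there is no saddle point; optimal play is mixed.
Center is strictly dominated by Right, so the server never plays it.
On the remaining 2×2 (Left, Right vs Forehand, Backhand):
Let the server play Left with probability p. Expected payoff against Forehand: (-2)p + 5(1−p) = −7p + 5; against Backhand: 8p + 3(1−p) = 5p + 3.
Setting these equal: −7p + 5 = 5p + 3 ⇒ −12p = -2 ⇒ p = 1/6, and the value is (-7)·(1/6) + 5 = 23/6.
For the receiver: with q = P(Forehand), equating Left's and Right's payoffs gives −10q + 8 = 2q + 3 ⇒ q = 5/12.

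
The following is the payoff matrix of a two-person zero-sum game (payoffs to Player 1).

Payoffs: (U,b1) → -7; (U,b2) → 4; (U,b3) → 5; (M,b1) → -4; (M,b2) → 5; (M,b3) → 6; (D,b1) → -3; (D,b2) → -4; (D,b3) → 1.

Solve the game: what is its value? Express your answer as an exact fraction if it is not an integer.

Row minima: U → -7, M → -4, D → -4; maximin = -4.
Column maxima: b1 → -3, b2 → 5, b3 → 6; minimax = -3.
-4 ≠ -3, so there is no saddle point; optimal play is mixed.
U is strictly dominated by M, so Player 1 never plays it.
b3 is strictly dominated by b1 (it gives Player 1 strictly more in every row), so Player 2 never plays it.
On the remaining 2×2 (M, D vs b1, b2):
Let Player 1 play M with probability p. Expected payoff against b1: (-4)p + (-3)(1−p) = −p − 3; against b2: 5p + (-4)(1−p) = 9p − 4.
Setting these equal: −p − 3 = 9p − 4 ⇒ −10p = -1 ⇒ p = 1/10, and the value is (-1)·(1/10) − 3 = -31/10.
For Player 2: with q = P(b1), equating M's and D's payoffs gives −9q + 5 = q − 4 ⇒ q = 9/10.

-31/10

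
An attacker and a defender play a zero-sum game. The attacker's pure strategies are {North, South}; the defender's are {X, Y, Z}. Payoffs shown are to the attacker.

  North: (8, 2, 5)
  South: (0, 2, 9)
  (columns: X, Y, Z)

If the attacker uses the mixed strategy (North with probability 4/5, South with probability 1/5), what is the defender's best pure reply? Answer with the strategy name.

Y

If the defender plays X, the attacker's expected payoff is (4/5)·8 + (1/5)·0 = 32/5.
If the defender plays Y, the attacker's expected payoff is (4/5)·2 + (1/5)·2 = 2.
If the defender plays Z, the attacker's expected payoff is (4/5)·5 + (1/5)·9 = 29/5.
The defender minimizes the attacker's payoff; the smallest is 2, so the best response is Y.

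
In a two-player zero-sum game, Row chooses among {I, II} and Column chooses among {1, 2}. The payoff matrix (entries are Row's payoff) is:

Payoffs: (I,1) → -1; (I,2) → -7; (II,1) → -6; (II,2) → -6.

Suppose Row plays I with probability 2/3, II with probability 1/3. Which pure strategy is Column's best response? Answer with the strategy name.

2

If Column plays 1, Row's expected payoff is (2/3)·(-1) + (1/3)·(-6) = -8/3.
If Column plays 2, Row's expected payoff is (2/3)·(-7) + (1/3)·(-6) = -20/3.
Column minimizes Row's payoff; the smallest is -20/3, so the best response is 2.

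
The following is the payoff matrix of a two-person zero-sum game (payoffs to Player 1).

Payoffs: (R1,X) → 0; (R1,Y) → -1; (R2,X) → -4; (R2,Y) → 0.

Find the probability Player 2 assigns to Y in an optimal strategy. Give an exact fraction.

4/5

Row minima: R1 → -1, R2 → -4; maximin = -1.
Column maxima: X → 0, Y → 0; minimax = 0.
-1 ≠ 0, so there is no saddle point; optimal play is mixed.
Let Player 1 play R1 with probability p. Expected payoff against X: 0p + (-4)(1−p) = 4p − 4; against Y: (-1)p + 0(1−p) = −p.
Setting these equal: 4p − 4 = −p ⇒ 5p = 4 ⇒ p = 4/5, and the value is (4)·(4/5) − 4 = -4/5.
For Player 2: with q = P(X), equating R1's and R2's payoffs gives q − 1 = −4q ⇒ q = 1/5.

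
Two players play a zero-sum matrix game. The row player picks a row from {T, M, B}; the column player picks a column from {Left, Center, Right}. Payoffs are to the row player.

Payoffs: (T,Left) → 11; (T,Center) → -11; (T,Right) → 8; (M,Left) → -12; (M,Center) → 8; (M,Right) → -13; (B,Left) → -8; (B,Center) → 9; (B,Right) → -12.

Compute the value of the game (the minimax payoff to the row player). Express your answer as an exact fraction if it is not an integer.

-3/2

Row minima: T → -11, M → -13, B → -12; maximin = -11.
Column maxima: Left → 11, Center → 9, Right → 8; minimax = 8.
-11 ≠ 8, so there is no saddle point; optimal play is mixed.
M is strictly dominated by B, so the row player never plays it.
Left is strictly dominated by Right (it gives the row player strictly more in every row), so the column player never plays it.
On the remaining 2×2 (T, B vs Center, Right):
Let the row player play T with probability p. Expected payoff against Center: (-11)p + 9(1−p) = −20p + 9; against Right: 8p + (-12)(1−p) = 20p − 12.
Setting these equal: −20p + 9 = 20p − 12 ⇒ −40p = -21 ⇒ p = 21/40, and the value is (-20)·(21/40) + 9 = -3/2.
For the column player: with q = P(Center), equating T's and B's payoffs gives −19q + 8 = 21q − 12 ⇒ q = 1/2.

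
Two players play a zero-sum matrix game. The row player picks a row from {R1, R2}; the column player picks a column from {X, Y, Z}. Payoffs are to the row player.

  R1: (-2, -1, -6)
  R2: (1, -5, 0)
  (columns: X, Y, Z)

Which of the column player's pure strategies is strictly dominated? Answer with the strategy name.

X

Z holds the row player's payoff strictly below X in every row: -6 < -2, 0 < 1.
So X is strictly dominated for the column player.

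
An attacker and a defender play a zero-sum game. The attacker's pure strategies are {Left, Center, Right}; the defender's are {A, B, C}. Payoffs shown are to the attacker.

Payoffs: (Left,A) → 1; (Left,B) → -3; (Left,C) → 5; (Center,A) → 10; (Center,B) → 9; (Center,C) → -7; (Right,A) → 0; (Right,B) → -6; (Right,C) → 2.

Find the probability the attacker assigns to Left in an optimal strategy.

Row minima: Left → -3, Center → -7, Right → -6; maximin = -3.
Column maxima: A → 10, B → 9, C → 5; minimax = 5.
-3 ≠ 5, so there is no saddle point; optimal play is mixed.
Right is strictly dominated by Left, so the attacker never plays it.
A is strictly dominated by B (it gives the attacker strictly more in every row), so the defender never plays it.
On the remaining 2×2 (Left, Center vs B, C):
Let the attacker play Left with probability p. Expected payoff against B: (-3)p + 9(1−p) = −12p + 9; against C: 5p + (-7)(1−p) = 12p − 7.
Setting these equal: −12p + 9 = 12p − 7 ⇒ −24p = -16 ⇒ p = 2/3, and the value is (-12)·(2/3) + 9 = 1.
For the defender: with q = P(B), equating Left's and Center's payoffs gives −8q + 5 = 16q − 7 ⇒ q = 1/2.

2/3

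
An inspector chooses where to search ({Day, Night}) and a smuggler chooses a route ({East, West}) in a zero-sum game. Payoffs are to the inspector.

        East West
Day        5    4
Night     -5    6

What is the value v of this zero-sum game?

Row minima: Day → 4, Night → -5; maximin = 4.
Column maxima: East → 5, West → 6; minimax = 5.
4 ≠ 5, so there is no saddle point; optimal play is mixed.
Let the inspector play Day with probability p. Expected payoff against East: 5p + (-5)(1−p) = 10p − 5; against West: 4p + 6(1−p) = −2p + 6.
Setting these equal: 10p − 5 = −2p + 6 ⇒ 12p = 11 ⇒ p = 11/12, and the value is (10)·(11/12) − 5 = 25/6.
For the smuggler: with q = P(East), equating Day's and Night's payoffs gives q + 4 = −11q + 6 ⇒ q = 1/6.

25/6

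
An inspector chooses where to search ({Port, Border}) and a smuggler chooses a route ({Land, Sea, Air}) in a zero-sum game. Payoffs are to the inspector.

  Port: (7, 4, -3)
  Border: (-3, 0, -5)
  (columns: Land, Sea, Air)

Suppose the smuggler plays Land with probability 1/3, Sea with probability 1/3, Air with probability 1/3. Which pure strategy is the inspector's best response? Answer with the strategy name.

Port

Expected payoff of Port: (1/3)·7 + (1/3)·4 + (1/3)·(-3) = 8/3.
Expected payoff of Border: (1/3)·(-3) + (1/3)·0 + (1/3)·(-5) = -8/3.
The largest is 8/3, so the inspector's best response is Port.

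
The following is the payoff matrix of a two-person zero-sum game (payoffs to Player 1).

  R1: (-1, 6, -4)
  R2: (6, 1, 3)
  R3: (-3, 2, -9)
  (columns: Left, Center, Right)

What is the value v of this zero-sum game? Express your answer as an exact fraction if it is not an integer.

11/6

Row minima: R1 → -4, R2 → 1, R3 → -9; maximin = 1.
Column maxima: Left → 6, Center → 6, Right → 3; minimax = 3.
1 ≠ 3, so there is no saddle point; optimal play is mixed.
R3 is strictly dominated by R1, so Player 1 never plays it.
Left is strictly dominated by Right (it gives Player 1 strictly more in every row), so Player 2 never plays it.
On the remaining 2×2 (R1, R2 vs Center, Right):
Let Player 1 play R1 with probability p. Expected payoff against Center: 6p + 1(1−p) = 5p + 1; against Right: (-4)p + 3(1−p) = −7p + 3.
Setting these equal: 5p + 1 = −7p + 3 ⇒ 12p = 2 ⇒ p = 1/6, and the value is (5)·(1/6) + 1 = 11/6.
For Player 2: with q = P(Center), equating R1's and R2's payoffs gives 10q − 4 = −2q + 3 ⇒ q = 7/12.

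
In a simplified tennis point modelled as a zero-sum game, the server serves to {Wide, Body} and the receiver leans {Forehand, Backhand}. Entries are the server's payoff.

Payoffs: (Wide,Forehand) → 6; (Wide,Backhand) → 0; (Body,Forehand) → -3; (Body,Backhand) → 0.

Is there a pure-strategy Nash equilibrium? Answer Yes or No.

Yes

Row minima: Wide → 0, Body → -3; maximin = 0.
Column maxima: Forehand → 6, Backhand → 0; minimax = 0.
maximin = minimax = 0, so a saddle point exists.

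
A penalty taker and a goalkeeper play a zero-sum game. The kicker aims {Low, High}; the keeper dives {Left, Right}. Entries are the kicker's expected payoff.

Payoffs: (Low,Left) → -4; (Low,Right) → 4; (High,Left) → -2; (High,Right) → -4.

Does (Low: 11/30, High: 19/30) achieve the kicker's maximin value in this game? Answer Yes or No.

Against Left this mix gives (11/30)·(-4) + (19/30)·(-2) = -41/15.
Against Right this mix gives (11/30)·4 + (19/30)·(-4) = -16/15.
The keeper will play Left, holding the kicker to -41/15. Shifting weight toward the row that does better against Left would raise this floor (the equalizing mix achieves -12/5 against both Left and Right), so the proposed strategy is not optimal.

No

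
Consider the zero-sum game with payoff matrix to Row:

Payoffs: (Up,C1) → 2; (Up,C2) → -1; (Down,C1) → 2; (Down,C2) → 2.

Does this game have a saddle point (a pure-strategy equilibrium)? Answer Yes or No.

Yes

Row minima: Up → -1, Down → 2; maximin = 2.
Column maxima: C1 → 2, C2 → 2; minimax = 2.
maximin = minimax = 2, so a saddle point exists.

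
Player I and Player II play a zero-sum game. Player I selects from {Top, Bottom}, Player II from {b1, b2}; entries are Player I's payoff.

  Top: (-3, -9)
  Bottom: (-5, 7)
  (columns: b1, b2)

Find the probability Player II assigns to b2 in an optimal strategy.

1/9

Row minima: Top → -9, Bottom → -5; maximin = -5.
Column maxima: b1 → -3, b2 → 7; minimax = -3.
-5 ≠ -3, so there is no saddle point; optimal play is mixed.
Let Player I play Top with probability p. Expected payoff against b1: (-3)p + (-5)(1−p) = 2p − 5; against b2: (-9)p + 7(1−p) = −16p + 7.
Setting these equal: 2p − 5 = −16p + 7 ⇒ 18p = 12 ⇒ p = 2/3, and the value is (2)·(2/3) − 5 = -11/3.
For Player II: with q = P(b1), equating Top's and Bottom's payoffs gives 6q − 9 = −12q + 7 ⇒ q = 8/9.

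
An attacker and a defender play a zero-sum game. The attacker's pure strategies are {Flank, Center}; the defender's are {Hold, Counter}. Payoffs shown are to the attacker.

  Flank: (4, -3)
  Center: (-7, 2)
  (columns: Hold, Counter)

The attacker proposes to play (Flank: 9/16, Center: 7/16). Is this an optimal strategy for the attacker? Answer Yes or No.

Against Hold this mix gives (9/16)·4 + (7/16)·(-7) = -13/16.
Against Counter this mix gives (9/16)·(-3) + (7/16)·2 = -13/16.
All of the defender's active replies (Hold, Counter) yield -13/16, and no column does worse for the attacker. The mix makes the defender indifferent and guarantees -13/16, so it is optimal.

Yes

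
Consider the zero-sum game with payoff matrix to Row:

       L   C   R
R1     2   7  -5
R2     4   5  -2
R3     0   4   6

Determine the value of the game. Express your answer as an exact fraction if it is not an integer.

Row minima: R1 → -5, R2 → -2, R3 → 0; maximin = 0.
Column maxima: L → 4, C → 7, R → 6; minimax = 4.
0 ≠ 4, so there is no saddle point; optimal play is mixed.
C is strictly dominated by L (it gives Row strictly more in every row), so Column never plays it.
With C eliminated, R1 is strictly dominated by R2 (R2 gives Row strictly more in every remaining column), so Row never plays it.
On the remaining 2×2 (R2, R3 vs L, R):
Let Row play R2 with probability p. Expected payoff against L: 4p + 0(1−p) = 4p; against R: (-2)p + 6(1−p) = −8p + 6.
Setting these equal: 4p = −8p + 6 ⇒ 12p = 6 ⇒ p = 1/2, and the value is (4)·(1/2) = 2.
For Column: with q = P(L), equating R2's and R3's payoffs gives 6q − 2 = −6q + 6 ⇒ q = 2/3.

2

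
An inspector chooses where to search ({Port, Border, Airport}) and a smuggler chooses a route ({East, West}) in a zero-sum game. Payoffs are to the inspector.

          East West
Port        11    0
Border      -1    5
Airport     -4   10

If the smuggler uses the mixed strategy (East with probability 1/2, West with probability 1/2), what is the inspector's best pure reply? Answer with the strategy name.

Expected payoff of Port: (1/2)·11 + (1/2)·0 = 11/2.
Expected payoff of Border: (1/2)·(-1) + (1/2)·5 = 2.
Expected payoff of Airport: (1/2)·(-4) + (1/2)·10 = 3.
The largest is 11/2, so the inspector's best response is Port.

Port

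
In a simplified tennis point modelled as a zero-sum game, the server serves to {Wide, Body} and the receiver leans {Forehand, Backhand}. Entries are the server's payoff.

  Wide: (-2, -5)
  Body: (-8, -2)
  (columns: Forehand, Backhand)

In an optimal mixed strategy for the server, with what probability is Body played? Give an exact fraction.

Row minima: Wide → -5, Body → -8; maximin = -5.
Column maxima: Forehand → -2, Backhand → -2; minimax = -2.
-5 ≠ -2, so there is no saddle point; optimal play is mixed.
Let the server play Wide with probability p. Expected payoff against Forehand: (-2)p + (-8)(1−p) = 6p − 8; against Backhand: (-5)p + (-2)(1−p) = −3p − 2.
Setting these equal: 6p − 8 = −3p − 2 ⇒ 9p = 6 ⇒ p = 2/3, and the value is (6)·(2/3) − 8 = -4.
For the receiver: with q = P(Forehand), equating Wide's and Body's payoffs gives 3q − 5 = −6q − 2 ⇒ q = 1/3.

1/3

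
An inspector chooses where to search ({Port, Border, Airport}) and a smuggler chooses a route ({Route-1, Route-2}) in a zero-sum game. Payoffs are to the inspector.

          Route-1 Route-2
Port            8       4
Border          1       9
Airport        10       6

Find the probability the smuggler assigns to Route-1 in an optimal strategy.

Row minima: Port → 4, Border → 1, Airport → 6; maximin = 6.
Column maxima: Route-1 → 10, Route-2 → 9; minimax = 9.
6 ≠ 9, so there is no saddle point; optimal play is mixed.
Port is strictly dominated by Airport, so the inspector never plays it.
On the remaining 2×2 (Border, Airport vs Route-1, Route-2):
Let the inspector play Border with probability p. Expected payoff against Route-1: 1p + 10(1−p) = −9p + 10; against Route-2: 9p + 6(1−p) = 3p + 6.
Setting these equal: −9p + 10 = 3p + 6 ⇒ −12p = -4 ⇒ p = 1/3, and the value is (-9)·(1/3) + 10 = 7.
For the smuggler: with q = P(Route-1), equating Border's and Airport's payoffs gives −8q + 9 = 4q + 6 ⇒ q = 1/4.

1/4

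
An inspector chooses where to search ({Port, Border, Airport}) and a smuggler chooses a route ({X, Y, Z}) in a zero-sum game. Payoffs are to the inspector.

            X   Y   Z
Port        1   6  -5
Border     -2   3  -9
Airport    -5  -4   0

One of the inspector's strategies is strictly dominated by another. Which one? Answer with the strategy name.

Border

Port gives a strictly higher payoff than Border against every column: 1 > -2, 6 > 3, -5 > -9.
So Border is strictly dominated and the inspector never plays it.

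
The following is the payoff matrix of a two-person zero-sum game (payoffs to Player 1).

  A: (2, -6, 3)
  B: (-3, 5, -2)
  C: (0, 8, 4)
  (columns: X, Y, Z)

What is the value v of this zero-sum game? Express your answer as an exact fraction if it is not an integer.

1

Row minima: A → -6, B → -3, C → 0; maximin = 0.
Column maxima: X → 2, Y → 8, Z → 4; minimax = 2.
0 ≠ 2, so there is no saddle point; optimal play is mixed.
B is strictly dominated by C, so Player 1 never plays it.
Z is strictly dominated by X (it gives Player 1 strictly more in every row), so Player 2 never plays it.
On the remaining 2×2 (A, C vs X, Y):
Let Player 1 play A with probability p. Expected payoff against X: 2p + 0(1−p) = 2p; against Y: (-6)p + 8(1−p) = −14p + 8.
Setting these equal: 2p = −14p + 8 ⇒ 16p = 8 ⇒ p = 1/2, and the value is (2)·(1/2) = 1.
For Player 2: with q = P(X), equating A's and C's payoffs gives 8q − 6 = −8q + 8 ⇒ q = 7/8.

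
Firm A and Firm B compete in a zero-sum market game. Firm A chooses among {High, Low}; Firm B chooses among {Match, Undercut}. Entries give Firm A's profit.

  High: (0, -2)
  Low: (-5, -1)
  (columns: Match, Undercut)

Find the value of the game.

-5/3

Row minima: High → -2, Low → -5; maximin = -2.
Column maxima: Match → 0, Undercut → -1; minimax = -1.
-2 ≠ -1, so there is no saddle point; optimal play is mixed.
Let Firm A play High with probability p. Expected payoff against Match: 0p + (-5)(1−p) = 5p − 5; against Undercut: (-2)p + (-1)(1−p) = −p − 1.
Setting these equal: 5p − 5 = −p − 1 ⇒ 6p = 4 ⇒ p = 2/3, and the value is (5)·(2/3) − 5 = -5/3.
For Firm B: with q = P(Match), equating High's and Low's payoffs gives 2q − 2 = −4q − 1 ⇒ q = 1/6.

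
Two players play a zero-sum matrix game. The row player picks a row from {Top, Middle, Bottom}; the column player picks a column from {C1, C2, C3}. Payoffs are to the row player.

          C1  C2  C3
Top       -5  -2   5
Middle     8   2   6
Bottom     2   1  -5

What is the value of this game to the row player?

2

Row minima: Top → -5, Middle → 2, Bottom → -5; maximin = 2.
Column maxima: C1 → 8, C2 → 2, C3 → 6; minimax = 2.
Since maximin = minimax = 2, there is a saddle point and the value is 2.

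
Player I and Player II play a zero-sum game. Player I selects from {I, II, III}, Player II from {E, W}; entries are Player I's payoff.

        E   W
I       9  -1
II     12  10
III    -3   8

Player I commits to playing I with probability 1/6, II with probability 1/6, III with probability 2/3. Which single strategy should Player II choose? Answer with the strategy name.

E

If Player II plays E, Player I's expected payoff is (1/6)·9 + (1/6)·12 + (2/3)·(-3) = 3/2.
If Player II plays W, Player I's expected payoff is (1/6)·(-1) + (1/6)·10 + (2/3)·8 = 41/6.
Player II minimizes Player I's payoff; the smallest is 3/2, so the best response is E.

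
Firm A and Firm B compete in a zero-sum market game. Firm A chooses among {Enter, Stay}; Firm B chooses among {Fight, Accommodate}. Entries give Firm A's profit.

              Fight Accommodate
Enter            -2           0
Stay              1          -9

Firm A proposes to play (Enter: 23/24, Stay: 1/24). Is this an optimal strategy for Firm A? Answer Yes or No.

No

Against Fight this mix gives (23/24)·(-2) + (1/24)·1 = -15/8.
Against Accommodate this mix gives (23/24)·0 + (1/24)·(-9) = -3/8.
Firm B will play Fight, holding Firm A to -15/8. Shifting weight toward the row that does better against Fight would raise this floor (the equalizing mix achieves -3/2 against both Fight and Accommodate), so the proposed strategy is not optimal.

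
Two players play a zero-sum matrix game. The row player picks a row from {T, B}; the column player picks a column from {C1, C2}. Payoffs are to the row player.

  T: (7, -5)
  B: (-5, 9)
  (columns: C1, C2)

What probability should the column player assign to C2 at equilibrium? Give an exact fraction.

6/13

Row minima: T → -5, B → -5; maximin = -5.
Column maxima: C1 → 7, C2 → 9; minimax = 7.
-5 ≠ 7, so there is no saddle point; optimal play is mixed.
Let the row player play T with probability p. Expected payoff against C1: 7p + (-5)(1−p) = 12p − 5; against C2: (-5)p + 9(1−p) = −14p + 9.
Setting these equal: 12p − 5 = −14p + 9 ⇒ 26p = 14 ⇒ p = 7/13, and the value is (12)·(7/13) − 5 = 19/13.
For the column player: with q = P(C1), equating T's and B's payoffs gives 12q − 5 = −14q + 9 ⇒ q = 7/13.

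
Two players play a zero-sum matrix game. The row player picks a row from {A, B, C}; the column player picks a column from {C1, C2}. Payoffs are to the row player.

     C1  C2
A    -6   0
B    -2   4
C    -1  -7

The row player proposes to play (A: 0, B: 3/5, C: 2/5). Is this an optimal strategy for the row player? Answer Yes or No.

Against C1 this mix gives (3/5)·(-2) + (2/5)·(-1) = -8/5.
Against C2 this mix gives (3/5)·4 + (2/5)·(-7) = -2/5.
The column player will play C1, holding the row player to -8/5. Shifting weight toward the row that does better against C1 would raise this floor (the equalizing mix achieves -3/2 against both C1 and C2), so the proposed strategy is not optimal.

No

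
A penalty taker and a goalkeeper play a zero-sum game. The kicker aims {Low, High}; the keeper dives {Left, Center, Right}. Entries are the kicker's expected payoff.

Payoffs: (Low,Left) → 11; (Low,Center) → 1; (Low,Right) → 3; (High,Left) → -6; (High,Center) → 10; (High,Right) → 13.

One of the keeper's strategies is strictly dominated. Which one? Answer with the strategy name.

Right

Center holds the kicker's payoff strictly below Right in every row: 1 < 3, 10 < 13.
So Right is strictly dominated for the keeper.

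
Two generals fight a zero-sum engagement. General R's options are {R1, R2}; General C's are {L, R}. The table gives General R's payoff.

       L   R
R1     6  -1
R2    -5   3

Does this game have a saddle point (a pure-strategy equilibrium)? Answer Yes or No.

Row minima: R1 → -1, R2 → -5; maximin = -1.
Column maxima: L → 6, R → 3; minimax = 3.
-1 ≠ 3, so no pure-strategy equilibrium exists.

No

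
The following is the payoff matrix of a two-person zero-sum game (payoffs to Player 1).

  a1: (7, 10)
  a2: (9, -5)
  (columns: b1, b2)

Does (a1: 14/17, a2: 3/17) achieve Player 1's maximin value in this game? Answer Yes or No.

Against b1 this mix gives (14/17)·7 + (3/17)·9 = 125/17.
Against b2 this mix gives (14/17)·10 + (3/17)·(-5) = 125/17.
All of Player 2's active replies (b1, b2) yield 125/17, and no column does worse for Player 1. The mix makes Player 2 indifferent and guarantees 125/17, so it is optimal.

Yes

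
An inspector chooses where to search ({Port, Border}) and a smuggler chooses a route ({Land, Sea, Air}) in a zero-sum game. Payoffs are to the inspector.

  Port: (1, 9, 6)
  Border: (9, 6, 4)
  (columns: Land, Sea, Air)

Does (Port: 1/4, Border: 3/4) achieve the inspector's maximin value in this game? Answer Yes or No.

Against Land this mix gives (1/4)·1 + (3/4)·9 = 7.
Against Sea this mix gives (1/4)·9 + (3/4)·6 = 27/4.
Against Air this mix gives (1/4)·6 + (3/4)·4 = 9/2.
The smuggler will play Air, holding the inspector to 9/2. Shifting weight toward the row that does better against Air would raise this floor (the equalizing mix achieves 5 against both Air and Land), so the proposed strategy is not optimal.

No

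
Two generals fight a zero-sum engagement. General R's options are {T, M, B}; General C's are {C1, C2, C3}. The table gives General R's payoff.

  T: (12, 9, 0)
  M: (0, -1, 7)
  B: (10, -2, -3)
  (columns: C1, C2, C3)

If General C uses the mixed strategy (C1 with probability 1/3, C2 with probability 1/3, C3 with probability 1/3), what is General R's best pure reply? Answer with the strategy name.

Expected payoff of T: (1/3)·12 + (1/3)·9 + (1/3)·0 = 7.
Expected payoff of M: (1/3)·0 + (1/3)·(-1) + (1/3)·7 = 2.
Expected payoff of B: (1/3)·10 + (1/3)·(-2) + (1/3)·(-3) = 5/3.
The largest is 7, so General R's best response is T.

T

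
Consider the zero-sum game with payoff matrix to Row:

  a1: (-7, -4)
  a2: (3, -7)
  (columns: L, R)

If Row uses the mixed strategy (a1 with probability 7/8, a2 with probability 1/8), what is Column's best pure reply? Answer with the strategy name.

If Column plays L, Row's expected payoff is (7/8)·(-7) + (1/8)·3 = -23/4.
If Column plays R, Row's expected payoff is (7/8)·(-4) + (1/8)·(-7) = -35/8.
Column minimizes Row's payoff; the smallest is -23/4, so the best response is L.

L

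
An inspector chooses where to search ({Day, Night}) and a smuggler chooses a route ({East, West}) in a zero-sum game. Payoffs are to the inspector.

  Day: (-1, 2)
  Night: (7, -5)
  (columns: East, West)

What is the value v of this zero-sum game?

3/5

Row minima: Day → -1, Night → -5; maximin = -1.
Column maxima: East → 7, West → 2; minimax = 2.
-1 ≠ 2, so there is no saddle point; optimal play is mixed.
Let the inspector play Day with probability p. Expected payoff against East: (-1)p + 7(1−p) = −8p + 7; against West: 2p + (-5)(1−p) = 7p − 5.
Setting these equal: −8p + 7 = 7p − 5 ⇒ −15p = -12 ⇒ p = 4/5, and the value is (-8)·(4/5) + 7 = 3/5.
For the smuggler: with q = P(East), equating Day's and Night's payoffs gives −3q + 2 = 12q − 5 ⇒ q = 7/15.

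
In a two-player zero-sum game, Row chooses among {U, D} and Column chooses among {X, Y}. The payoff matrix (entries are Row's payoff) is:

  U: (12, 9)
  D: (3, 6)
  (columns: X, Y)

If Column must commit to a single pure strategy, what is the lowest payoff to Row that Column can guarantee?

9

Column maxima: X → 12, Y → 9.
The smallest of these is 9.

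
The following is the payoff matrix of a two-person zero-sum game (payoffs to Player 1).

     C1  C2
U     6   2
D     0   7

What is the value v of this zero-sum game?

42/11

Row minima: U → 2, D → 0; maximin = 2.
Column maxima: C1 → 6, C2 → 7; minimax = 6.
2 ≠ 6, so there is no saddle point; optimal play is mixed.
Let Player 1 play U with probability p. Expected payoff against C1: 6p + 0(1−p) = 6p; against C2: 2p + 7(1−p) = −5p + 7.
Setting these equal: 6p = −5p + 7 ⇒ 11p = 7 ⇒ p = 7/11, and the value is (6)·(7/11) = 42/11.
For Player 2: with q = P(C1), equating U's and D's payoffs gives 4q + 2 = −7q + 7 ⇒ q = 5/11.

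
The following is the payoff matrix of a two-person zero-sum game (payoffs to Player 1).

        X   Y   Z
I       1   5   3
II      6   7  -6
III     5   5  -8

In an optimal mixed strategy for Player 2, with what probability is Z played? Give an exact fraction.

Row minima: I → 1, II → -6, III → -8; maximin = 1.
Column maxima: X → 6, Y → 7, Z → 3; minimax = 3.
1 ≠ 3, so there is no saddle point; optimal play is mixed.
III is strictly dominated by II, so Player 1 never plays it.
With III eliminated, Y is strictly dominated by X (it gives Player 1 strictly more in every remaining row), so Player 2 never plays it.
On the remaining 2×2 (I, II vs X, Z):
Let Player 1 play I with probability p. Expected payoff against X: 1p + 6(1−p) = −5p + 6; against Z: 3p + (-6)(1−p) = 9p − 6.
Setting these equal: −5p + 6 = 9p − 6 ⇒ −14p = -12 ⇒ p = 6/7, and the value is (-5)·(6/7) + 6 = 12/7.
For Player 2: with q = P(X), equating I's and II's payoffs gives −2q + 3 = 12q − 6 ⇒ q = 9/14.

5/14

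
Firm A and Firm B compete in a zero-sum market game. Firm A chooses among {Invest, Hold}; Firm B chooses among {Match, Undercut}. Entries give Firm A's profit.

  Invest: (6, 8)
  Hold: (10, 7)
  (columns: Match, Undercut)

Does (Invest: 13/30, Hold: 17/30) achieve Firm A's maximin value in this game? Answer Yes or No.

No

Against Match this mix gives (13/30)·6 + (17/30)·10 = 124/15.
Against Undercut this mix gives (13/30)·8 + (17/30)·7 = 223/30.
Firm B will play Undercut, holding Firm A to 223/30. Shifting weight toward the row that does better against Undercut would raise this floor (the equalizing mix achieves 38/5 against both Undercut and Match), so the proposed strategy is not optimal.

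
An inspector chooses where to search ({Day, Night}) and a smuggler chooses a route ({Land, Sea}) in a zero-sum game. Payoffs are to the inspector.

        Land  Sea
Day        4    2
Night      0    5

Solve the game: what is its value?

20/7

Row minima: Day → 2, Night → 0; maximin = 2.
Column maxima: Land → 4, Sea → 5; minimax = 4.
2 ≠ 4, so there is no saddle point; optimal play is mixed.
Let the inspector play Day with probability p. Expected payoff against Land: 4p + 0(1−p) = 4p; against Sea: 2p + 5(1−p) = −3p + 5.
Setting these equal: 4p = −3p + 5 ⇒ 7p = 5 ⇒ p = 5/7, and the value is (4)·(5/7) = 20/7.
For the smuggler: with q = P(Land), equating Day's and Night's payoffs gives 2q + 2 = −5q + 5 ⇒ q = 3/7.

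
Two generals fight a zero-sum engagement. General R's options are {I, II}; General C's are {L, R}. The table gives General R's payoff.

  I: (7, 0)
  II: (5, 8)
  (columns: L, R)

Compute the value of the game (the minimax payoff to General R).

28/5

Row minima: I → 0, II → 5; maximin = 5.
Column maxima: L → 7, R → 8; minimax = 7.
5 ≠ 7, so there is no saddle point; optimal play is mixed.
Let General R play I with probability p. Expected payoff against L: 7p + 5(1−p) = 2p + 5; against R: 0p + 8(1−p) = −8p + 8.
Setting these equal: 2p + 5 = −8p + 8 ⇒ 10p = 3 ⇒ p = 3/10, and the value is (2)·(3/10) + 5 = 28/5.
For General C: with q = P(L), equating I's and II's payoffs gives 7q = −3q + 8 ⇒ q = 4/5.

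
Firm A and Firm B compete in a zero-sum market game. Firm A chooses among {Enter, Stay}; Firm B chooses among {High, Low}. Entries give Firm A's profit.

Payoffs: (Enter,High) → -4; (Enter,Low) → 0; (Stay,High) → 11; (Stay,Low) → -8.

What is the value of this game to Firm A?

-32/23

Row minima: Enter → -4, Stay → -8; maximin = -4.
Column maxima: High → 11, Low → 0; minimax = 0.
-4 ≠ 0, so there is no saddle point; optimal play is mixed.
Let Firm A play Enter with probability p. Expected payoff against High: (-4)p + 11(1−p) = −15p + 11; against Low: 0p + (-8)(1−p) = 8p − 8.
Setting these equal: −15p + 11 = 8p − 8 ⇒ −23p = -19 ⇒ p = 19/23, and the value is (-15)·(19/23) + 11 = -32/23.
For Firm B: with q = P(High), equating Enter's and Stay's payoffs gives −4q = 19q − 8 ⇒ q = 8/23.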